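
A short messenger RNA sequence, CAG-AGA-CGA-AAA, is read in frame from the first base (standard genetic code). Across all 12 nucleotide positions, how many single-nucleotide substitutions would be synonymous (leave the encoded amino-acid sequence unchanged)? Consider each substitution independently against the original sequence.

8

Codon 1 (CAG, Gln): 1 synonymous substitution.
Codon 2 (AGA, Arg): 2 synonymous substitutions.
Codon 3 (CGA, Arg): 4 synonymous substitutions.
Codon 4 (AAA, Lys): 1 synonymous substitution.
Total: 1 + 2 + 4 + 1 = 8.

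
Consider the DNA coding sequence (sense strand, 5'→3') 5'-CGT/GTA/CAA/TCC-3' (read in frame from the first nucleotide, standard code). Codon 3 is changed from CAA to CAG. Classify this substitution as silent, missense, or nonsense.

Position 9 falls in codon 3: CAA → Gln.
After the substitution the codon is CAG → Gln.
Both encode Gln, so the change is synonymous.

silent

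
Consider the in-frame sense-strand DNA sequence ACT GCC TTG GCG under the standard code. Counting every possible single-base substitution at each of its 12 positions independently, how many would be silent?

11

Codon 1 (ACT, Thr): 3 synonymous substitutions.
Codon 2 (GCC, Ala): 3 synonymous substitutions.
Codon 3 (TTG, Leu): 2 synonymous substitutions.
Codon 4 (GCG, Ala): 3 synonymous substitutions.
Total: 3 + 3 + 2 + 3 = 11.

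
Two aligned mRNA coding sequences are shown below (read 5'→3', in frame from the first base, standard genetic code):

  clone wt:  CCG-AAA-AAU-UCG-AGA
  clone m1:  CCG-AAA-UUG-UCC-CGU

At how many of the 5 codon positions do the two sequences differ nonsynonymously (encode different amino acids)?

Codon 1: CCG Pro / CCG Pro — identical.
Codon 2: AAA Lys / AAA Lys — identical.
Codon 3: AAU Asn / UUG Leu — nonsynonymous.
Codon 4: UCG Ser / UCC Ser — synonymous.
Codon 5: AGA Arg / CGU Arg — synonymous.
Nonsynonymous differences: 1.

1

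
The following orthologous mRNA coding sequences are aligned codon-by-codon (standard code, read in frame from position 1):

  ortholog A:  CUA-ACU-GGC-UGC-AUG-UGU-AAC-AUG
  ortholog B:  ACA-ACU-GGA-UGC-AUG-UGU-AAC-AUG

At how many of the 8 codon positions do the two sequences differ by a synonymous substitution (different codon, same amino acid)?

1

Codon 1: CUA Leu / ACA Thr — nonsynonymous.
Codon 2: ACU Thr / ACU Thr — identical.
Codon 3: GGC Gly / GGA Gly — synonymous.
Codon 4: UGC Cys / UGC Cys — identical.
Codon 5: AUG Met / AUG Met — identical.
Codon 6: UGU Cys / UGU Cys — identical.
Codon 7: AAC Asn / AAC Asn — identical.
Codon 8: AUG Met / AUG Met — identical.
Synonymous differences: 1.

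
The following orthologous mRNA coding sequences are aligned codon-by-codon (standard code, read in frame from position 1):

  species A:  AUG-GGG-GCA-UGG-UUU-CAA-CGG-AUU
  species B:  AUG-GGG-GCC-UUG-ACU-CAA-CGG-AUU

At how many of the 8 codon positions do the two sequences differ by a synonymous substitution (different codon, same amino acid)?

1

Codon 1: AUG Met / AUG Met — identical.
Codon 2: GGG Gly / GGG Gly — identical.
Codon 3: GCA Ala / GCC Ala — synonymous.
Codon 4: UGG Trp / UUG Leu — nonsynonymous.
Codon 5: UUU Phe / ACU Thr — nonsynonymous.
Codon 6: CAA Gln / CAA Gln — identical.
Codon 7: CGG Arg / CGG Arg — identical.
Codon 8: AUU Ile / AUU Ile — identical.
Synonymous differences: 1.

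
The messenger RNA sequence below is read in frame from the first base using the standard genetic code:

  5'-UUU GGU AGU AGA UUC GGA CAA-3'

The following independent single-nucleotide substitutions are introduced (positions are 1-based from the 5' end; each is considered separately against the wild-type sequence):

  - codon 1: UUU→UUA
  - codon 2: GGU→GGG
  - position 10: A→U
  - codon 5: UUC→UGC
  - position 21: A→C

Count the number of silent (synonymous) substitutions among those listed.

Codon 1: UUU (Phe) → UUA (Leu) — missense.
Codon 2: GGU (Gly) → GGG (Gly) — synonymous.
Codon 4: AGA (Arg) → UGA (Stop) — nonsense.
Codon 5: UUC (Phe) → UGC (Cys) — missense.
Codon 7: CAA (Gln) → CAC (His) — missense.
Synonymous: 1 of 5.

1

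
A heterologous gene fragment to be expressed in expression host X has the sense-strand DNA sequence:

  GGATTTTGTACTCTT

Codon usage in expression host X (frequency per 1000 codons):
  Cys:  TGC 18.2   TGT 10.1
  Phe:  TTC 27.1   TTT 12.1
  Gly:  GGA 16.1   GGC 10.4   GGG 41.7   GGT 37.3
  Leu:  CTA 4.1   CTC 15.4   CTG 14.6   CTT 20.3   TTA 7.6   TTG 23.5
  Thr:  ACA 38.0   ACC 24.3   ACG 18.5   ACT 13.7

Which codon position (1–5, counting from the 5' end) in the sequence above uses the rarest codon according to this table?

3

Codon 1 GGA (Gly): 16.1 per 1000.
Codon 2 TTT (Phe): 12.1 per 1000.
Codon 3 TGT (Cys): 10.1 per 1000.
Codon 4 ACT (Thr): 13.7 per 1000.
Codon 5 CTT (Leu): 20.3 per 1000.
Lowest frequency is 10.1 at codon 3.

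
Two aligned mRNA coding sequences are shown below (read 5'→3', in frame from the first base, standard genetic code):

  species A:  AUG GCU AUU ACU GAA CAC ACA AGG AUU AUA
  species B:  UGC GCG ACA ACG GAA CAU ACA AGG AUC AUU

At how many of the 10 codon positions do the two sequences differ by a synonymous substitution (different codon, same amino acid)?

5

Codon 1: AUG Met / UGC Cys — nonsynonymous.
Codon 2: GCU Ala / GCG Ala — synonymous.
Codon 3: AUU Ile / ACA Thr — nonsynonymous.
Codon 4: ACU Thr / ACG Thr — synonymous.
Codon 5: GAA Glu / GAA Glu — identical.
Codon 6: CAC His / CAU His — synonymous.
Codon 7: ACA Thr / ACA Thr — identical.
Codon 8: AGG Arg / AGG Arg — identical.
Codon 9: AUU Ile / AUC Ile — synonymous.
Codon 10: AUA Ile / AUU Ile — synonymous.
Synonymous differences: 5.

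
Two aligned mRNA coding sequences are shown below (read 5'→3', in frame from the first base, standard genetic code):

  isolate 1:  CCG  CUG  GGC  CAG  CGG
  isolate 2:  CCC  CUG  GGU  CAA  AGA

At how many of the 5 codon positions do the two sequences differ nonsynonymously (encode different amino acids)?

0

Codon 1: CCG Pro / CCC Pro — synonymous.
Codon 2: CUG Leu / CUG Leu — identical.
Codon 3: GGC Gly / GGU Gly — synonymous.
Codon 4: CAG Gln / CAA Gln — synonymous.
Codon 5: CGG Arg / AGA Arg — synonymous.
Nonsynonymous differences: 0.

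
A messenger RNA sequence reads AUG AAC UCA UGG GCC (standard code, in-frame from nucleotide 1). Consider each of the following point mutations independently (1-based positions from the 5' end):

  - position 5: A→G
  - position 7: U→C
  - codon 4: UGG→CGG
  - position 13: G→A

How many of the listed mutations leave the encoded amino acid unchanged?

0

Codon 2: AAC (Asn) → AGC (Ser) — missense.
Codon 3: UCA (Ser) → CCA (Pro) — missense.
Codon 4: UGG (Trp) → CGG (Arg) — missense.
Codon 5: GCC (Ala) → ACC (Thr) — missense.
Synonymous: 0 of 4.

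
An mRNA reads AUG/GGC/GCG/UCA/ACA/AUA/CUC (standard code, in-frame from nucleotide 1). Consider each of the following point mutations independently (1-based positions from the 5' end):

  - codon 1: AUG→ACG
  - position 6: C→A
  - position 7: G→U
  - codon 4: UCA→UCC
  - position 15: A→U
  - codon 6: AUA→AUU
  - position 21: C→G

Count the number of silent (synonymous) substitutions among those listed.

Codon 1: AUG (Met) → ACG (Thr) — missense.
Codon 2: GGC (Gly) → GGA (Gly) — synonymous.
Codon 3: GCG (Ala) → UCG (Ser) — missense.
Codon 4: UCA (Ser) → UCC (Ser) — synonymous.
Codon 5: ACA (Thr) → ACU (Thr) — synonymous.
Codon 6: AUA (Ile) → AUU (Ile) — synonymous.
Codon 7: CUC (Leu) → CUG (Leu) — synonymous.
Synonymous: 5 of 7.

5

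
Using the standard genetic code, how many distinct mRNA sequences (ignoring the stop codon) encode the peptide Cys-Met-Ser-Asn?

24

Cys: 2 codons.
Met: 1 codon.
Ser: 6 codons.
Asn: 2 codons.
2 × 1 × 6 × 2 = 24.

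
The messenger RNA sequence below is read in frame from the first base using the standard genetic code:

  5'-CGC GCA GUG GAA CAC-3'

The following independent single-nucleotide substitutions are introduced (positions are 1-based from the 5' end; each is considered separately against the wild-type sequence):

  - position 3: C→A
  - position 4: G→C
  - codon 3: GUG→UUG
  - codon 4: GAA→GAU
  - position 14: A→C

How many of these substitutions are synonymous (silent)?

1

Codon 1: CGC (Arg) → CGA (Arg) — synonymous.
Codon 2: GCA (Ala) → CCA (Pro) — missense.
Codon 3: GUG (Val) → UUG (Leu) — missense.
Codon 4: GAA (Glu) → GAU (Asp) — missense.
Codon 5: CAC (His) → CCC (Pro) — missense.
Synonymous: 1 of 5.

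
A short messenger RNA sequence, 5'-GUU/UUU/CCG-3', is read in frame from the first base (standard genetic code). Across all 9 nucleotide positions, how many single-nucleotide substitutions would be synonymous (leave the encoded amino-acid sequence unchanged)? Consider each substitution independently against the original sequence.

7

Codon 1 (GUU, Val): 3 synonymous substitutions.
Codon 2 (UUU, Phe): 1 synonymous substitution.
Codon 3 (CCG, Pro): 3 synonymous substitutions.
Total: 3 + 1 + 3 = 7.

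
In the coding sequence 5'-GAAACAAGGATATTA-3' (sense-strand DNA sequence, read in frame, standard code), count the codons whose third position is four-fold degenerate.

Codon 1 GAA (Glu): third position 2-fold.
Codon 2 ACA (Thr): third position 4-fold.
Codon 3 AGG (Arg): third position 2-fold.
Codon 4 ATA (Ile): third position 3-fold.
Codon 5 TTA (Leu): third position 2-fold.
Four-fold degenerate third positions: 1.

1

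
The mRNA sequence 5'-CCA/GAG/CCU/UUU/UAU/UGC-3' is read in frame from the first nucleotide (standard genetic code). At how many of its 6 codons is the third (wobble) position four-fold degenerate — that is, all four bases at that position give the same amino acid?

Codon 1 CCA (Pro): third position 4-fold.
Codon 2 GAG (Glu): third position 2-fold.
Codon 3 CCU (Pro): third position 4-fold.
Codon 4 UUU (Phe): third position 2-fold.
Codon 5 UAU (Tyr): third position 2-fold.
Codon 6 UGC (Cys): third position 2-fold.
Four-fold degenerate third positions: 2.

2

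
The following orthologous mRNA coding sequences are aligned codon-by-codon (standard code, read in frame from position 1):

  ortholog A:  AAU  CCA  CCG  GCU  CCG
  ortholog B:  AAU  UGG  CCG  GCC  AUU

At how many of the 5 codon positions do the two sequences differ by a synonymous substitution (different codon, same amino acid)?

1

Codon 1: AAU Asn / AAU Asn — identical.
Codon 2: CCA Pro / UGG Trp — nonsynonymous.
Codon 3: CCG Pro / CCG Pro — identical.
Codon 4: GCU Ala / GCC Ala — synonymous.
Codon 5: CCG Pro / AUU Ile — nonsynonymous.
Synonymous differences: 1.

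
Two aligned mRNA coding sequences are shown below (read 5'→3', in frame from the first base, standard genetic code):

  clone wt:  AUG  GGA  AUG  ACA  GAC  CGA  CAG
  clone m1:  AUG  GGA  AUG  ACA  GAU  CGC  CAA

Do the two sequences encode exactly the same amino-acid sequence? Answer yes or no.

yes

Codon 1: AUG Met / AUG Met — identical.
Codon 2: GGA Gly / GGA Gly — identical.
Codon 3: AUG Met / AUG Met — identical.
Codon 4: ACA Thr / ACA Thr — identical.
Codon 5: GAC Asp / GAU Asp — synonymous.
Codon 6: CGA Arg / CGC Arg — synonymous.
Codon 7: CAG Gln / CAA Gln — synonymous.
Nonsynonymous differences: 0 → same protein.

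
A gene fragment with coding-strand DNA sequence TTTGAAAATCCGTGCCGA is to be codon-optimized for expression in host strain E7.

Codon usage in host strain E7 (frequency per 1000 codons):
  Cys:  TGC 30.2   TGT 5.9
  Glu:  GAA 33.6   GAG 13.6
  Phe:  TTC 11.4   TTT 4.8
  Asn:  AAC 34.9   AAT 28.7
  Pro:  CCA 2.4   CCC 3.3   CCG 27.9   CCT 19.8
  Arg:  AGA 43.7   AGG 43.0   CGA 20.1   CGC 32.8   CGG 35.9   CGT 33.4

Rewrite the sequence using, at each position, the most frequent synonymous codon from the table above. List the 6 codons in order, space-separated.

Codon 1 (Phe): best is TTC at 11.4.
Codon 2 (Glu): best is GAA at 33.6.
Codon 3 (Asn): best is AAC at 34.9.
Codon 4 (Pro): best is CCG at 27.9.
Codon 5 (Cys): best is TGC at 30.2.
Codon 6 (Arg): best is AGA at 43.7.

TTC GAA AAC CCG TGC AGA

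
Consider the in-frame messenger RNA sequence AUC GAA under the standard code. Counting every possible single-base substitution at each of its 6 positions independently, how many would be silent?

3

Codon 1 (AUC, Ile): 2 synonymous substitutions.
Codon 2 (GAA, Glu): 1 synonymous substitution.
Total: 2 + 1 = 3.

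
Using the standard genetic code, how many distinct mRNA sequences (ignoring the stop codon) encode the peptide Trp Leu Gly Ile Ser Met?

432

Trp: 1 codon.
Leu: 6 codons.
Gly: 4 codons.
Ile: 3 codons.
Ser: 6 codons.
Met: 1 codon.
1 × 6 × 4 × 3 × 6 × 1 = 432.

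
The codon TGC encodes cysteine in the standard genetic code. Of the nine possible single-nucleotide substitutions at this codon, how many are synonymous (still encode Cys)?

1

Position 1: none → 0 synonymous.
Position 2: none → 0 synonymous.
Position 3: TGT → 1 synonymous.
Total: 0 + 0 + 1 = 1.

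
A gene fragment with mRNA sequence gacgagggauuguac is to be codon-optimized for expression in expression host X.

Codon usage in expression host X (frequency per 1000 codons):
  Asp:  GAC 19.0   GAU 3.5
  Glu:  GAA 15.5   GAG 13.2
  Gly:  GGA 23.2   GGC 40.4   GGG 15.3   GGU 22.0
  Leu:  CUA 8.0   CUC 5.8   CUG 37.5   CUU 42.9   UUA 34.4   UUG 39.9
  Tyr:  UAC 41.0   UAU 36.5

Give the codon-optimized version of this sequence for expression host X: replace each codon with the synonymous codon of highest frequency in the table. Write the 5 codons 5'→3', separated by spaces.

Codon 1 (Asp): best is GAC at 19.0.
Codon 2 (Glu): best is GAA at 15.5.
Codon 3 (Gly): best is GGC at 40.4.
Codon 4 (Leu): best is CUU at 42.9.
Codon 5 (Tyr): best is UAC at 41.0.

GAC GAA GGC CUU UAC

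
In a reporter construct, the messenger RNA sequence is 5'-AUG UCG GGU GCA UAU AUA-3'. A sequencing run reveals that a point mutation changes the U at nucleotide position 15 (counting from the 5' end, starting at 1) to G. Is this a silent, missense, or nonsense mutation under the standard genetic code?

Position 15 falls in codon 5: UAU → Tyr.
After the substitution the codon is UAG → Stop.
The new codon is a stop codon, so this is a nonsense mutation.

nonsense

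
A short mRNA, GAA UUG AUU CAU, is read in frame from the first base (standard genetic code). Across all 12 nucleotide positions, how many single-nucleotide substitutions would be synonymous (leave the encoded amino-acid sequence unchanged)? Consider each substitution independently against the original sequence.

6

Codon 1 (GAA, Glu): 1 synonymous substitution.
Codon 2 (UUG, Leu): 2 synonymous substitutions.
Codon 3 (AUU, Ile): 2 synonymous substitutions.
Codon 4 (CAU, His): 1 synonymous substitution.
Total: 1 + 2 + 2 + 1 = 6.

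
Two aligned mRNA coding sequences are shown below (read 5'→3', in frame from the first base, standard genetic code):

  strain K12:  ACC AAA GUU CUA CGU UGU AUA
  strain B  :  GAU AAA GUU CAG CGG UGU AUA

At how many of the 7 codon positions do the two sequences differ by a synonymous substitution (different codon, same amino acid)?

Codon 1: ACC Thr / GAU Asp — nonsynonymous.
Codon 2: AAA Lys / AAA Lys — identical.
Codon 3: GUU Val / GUU Val — identical.
Codon 4: CUA Leu / CAG Gln — nonsynonymous.
Codon 5: CGU Arg / CGG Arg — synonymous.
Codon 6: UGU Cys / UGU Cys — identical.
Codon 7: AUA Ile / AUA Ile — identical.
Synonymous differences: 1.

1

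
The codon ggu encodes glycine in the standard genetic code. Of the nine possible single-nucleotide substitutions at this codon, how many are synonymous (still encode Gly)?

3

Position 1: none → 0 synonymous.
Position 2: none → 0 synonymous.
Position 3: GGC, GGA, GGG → 3 synonymous.
Total: 0 + 0 + 3 = 3.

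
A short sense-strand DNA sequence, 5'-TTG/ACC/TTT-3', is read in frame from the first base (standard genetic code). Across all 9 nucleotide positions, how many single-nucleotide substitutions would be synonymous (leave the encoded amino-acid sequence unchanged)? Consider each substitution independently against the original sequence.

Codon 1 (TTG, Leu): 2 synonymous substitutions.
Codon 2 (ACC, Thr): 3 synonymous substitutions.
Codon 3 (TTT, Phe): 1 synonymous substitution.
Total: 2 + 3 + 1 = 6.

6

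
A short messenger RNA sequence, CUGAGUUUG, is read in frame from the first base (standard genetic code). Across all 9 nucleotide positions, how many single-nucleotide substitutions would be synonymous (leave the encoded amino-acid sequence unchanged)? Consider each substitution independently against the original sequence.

Codon 1 (CUG, Leu): 4 synonymous substitutions.
Codon 2 (AGU, Ser): 1 synonymous substitution.
Codon 3 (UUG, Leu): 2 synonymous substitutions.
Total: 4 + 1 + 2 = 7.

7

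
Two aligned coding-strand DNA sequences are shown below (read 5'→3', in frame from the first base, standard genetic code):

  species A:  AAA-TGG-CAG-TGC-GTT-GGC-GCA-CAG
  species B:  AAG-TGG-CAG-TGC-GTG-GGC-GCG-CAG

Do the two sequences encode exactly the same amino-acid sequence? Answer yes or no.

yes

Codon 1: AAA Lys / AAG Lys — synonymous.
Codon 2: TGG Trp / TGG Trp — identical.
Codon 3: CAG Gln / CAG Gln — identical.
Codon 4: TGC Cys / TGC Cys — identical.
Codon 5: GTT Val / GTG Val — synonymous.
Codon 6: GGC Gly / GGC Gly — identical.
Codon 7: GCA Ala / GCG Ala — synonymous.
Codon 8: CAG Gln / CAG Gln — identical.
Nonsynonymous differences: 0 → same protein.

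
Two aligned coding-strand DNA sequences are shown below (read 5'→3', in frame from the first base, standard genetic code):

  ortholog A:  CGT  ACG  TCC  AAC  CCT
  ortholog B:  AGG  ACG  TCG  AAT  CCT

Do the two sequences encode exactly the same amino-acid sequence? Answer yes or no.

yes

Codon 1: CGT Arg / AGG Arg — synonymous.
Codon 2: ACG Thr / ACG Thr — identical.
Codon 3: TCC Ser / TCG Ser — synonymous.
Codon 4: AAC Asn / AAT Asn — synonymous.
Codon 5: CCT Pro / CCT Pro — identical.
Nonsynonymous differences: 0 → same protein.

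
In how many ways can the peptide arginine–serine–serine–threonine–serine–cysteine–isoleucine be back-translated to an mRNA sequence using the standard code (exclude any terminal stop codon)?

Arg: 6 codons.
Ser: 6 codons.
Ser: 6 codons.
Thr: 4 codons.
Ser: 6 codons.
Cys: 2 codons.
Ile: 3 codons.
6 × 6 × 6 × 4 × 6 × 2 × 3 = 31104.

31104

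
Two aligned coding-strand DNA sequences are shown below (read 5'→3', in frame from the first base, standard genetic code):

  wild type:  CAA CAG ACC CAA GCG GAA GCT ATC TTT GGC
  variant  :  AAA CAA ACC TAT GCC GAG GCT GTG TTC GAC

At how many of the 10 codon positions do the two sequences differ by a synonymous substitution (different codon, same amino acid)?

4

Codon 1: CAA Gln / AAA Lys — nonsynonymous.
Codon 2: CAG Gln / CAA Gln — synonymous.
Codon 3: ACC Thr / ACC Thr — identical.
Codon 4: CAA Gln / TAT Tyr — nonsynonymous.
Codon 5: GCG Ala / GCC Ala — synonymous.
Codon 6: GAA Glu / GAG Glu — synonymous.
Codon 7: GCT Ala / GCT Ala — identical.
Codon 8: ATC Ile / GTG Val — nonsynonymous.
Codon 9: TTT Phe / TTC Phe — synonymous.
Codon 10: GGC Gly / GAC Asp — nonsynonymous.
Synonymous differences: 4.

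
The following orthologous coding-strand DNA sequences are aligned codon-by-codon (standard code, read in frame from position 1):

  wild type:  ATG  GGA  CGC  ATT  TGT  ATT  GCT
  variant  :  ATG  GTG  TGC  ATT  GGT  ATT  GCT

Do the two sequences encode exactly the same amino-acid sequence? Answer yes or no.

no

Codon 1: ATG Met / ATG Met — identical.
Codon 2: GGA Gly / GTG Val — nonsynonymous.
Codon 3: CGC Arg / TGC Cys — nonsynonymous.
Codon 4: ATT Ile / ATT Ile — identical.
Codon 5: TGT Cys / GGT Gly — nonsynonymous.
Codon 6: ATT Ile / ATT Ile — identical.
Codon 7: GCT Ala / GCT Ala — identical.
Nonsynonymous differences: 3 → different protein.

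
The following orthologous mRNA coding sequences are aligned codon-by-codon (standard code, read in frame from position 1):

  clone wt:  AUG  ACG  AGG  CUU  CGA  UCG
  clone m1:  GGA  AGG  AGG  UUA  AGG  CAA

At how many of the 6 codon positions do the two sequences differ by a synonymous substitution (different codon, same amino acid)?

Codon 1: AUG Met / GGA Gly — nonsynonymous.
Codon 2: ACG Thr / AGG Arg — nonsynonymous.
Codon 3: AGG Arg / AGG Arg — identical.
Codon 4: CUU Leu / UUA Leu — synonymous.
Codon 5: CGA Arg / AGG Arg — synonymous.
Codon 6: UCG Ser / CAA Gln — nonsynonymous.
Synonymous differences: 2.

2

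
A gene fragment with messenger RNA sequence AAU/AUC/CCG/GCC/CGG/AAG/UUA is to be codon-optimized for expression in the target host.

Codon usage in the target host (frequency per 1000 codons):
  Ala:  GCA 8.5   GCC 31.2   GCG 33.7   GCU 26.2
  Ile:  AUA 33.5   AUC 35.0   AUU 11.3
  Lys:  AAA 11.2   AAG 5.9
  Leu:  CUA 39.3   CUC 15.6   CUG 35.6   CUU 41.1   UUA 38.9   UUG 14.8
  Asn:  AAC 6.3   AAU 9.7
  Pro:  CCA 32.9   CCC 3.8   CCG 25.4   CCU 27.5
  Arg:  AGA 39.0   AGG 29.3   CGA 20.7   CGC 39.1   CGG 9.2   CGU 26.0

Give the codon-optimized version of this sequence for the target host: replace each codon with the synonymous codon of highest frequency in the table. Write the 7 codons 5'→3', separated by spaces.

AAU AUC CCA GCG CGC AAA CUU

Codon 1 (Asn): best is AAU at 9.7.
Codon 2 (Ile): best is AUC at 35.0.
Codon 3 (Pro): best is CCA at 32.9.
Codon 4 (Ala): best is GCG at 33.7.
Codon 5 (Arg): best is CGC at 39.1.
Codon 6 (Lys): best is AAA at 11.2.
Codon 7 (Leu): best is CUU at 41.1.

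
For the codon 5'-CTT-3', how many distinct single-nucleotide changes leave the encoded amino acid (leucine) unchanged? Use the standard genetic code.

Position 1: none → 0 synonymous.
Position 2: none → 0 synonymous.
Position 3: CTC, CTA, CTG → 3 synonymous.
Total: 0 + 0 + 3 = 3.

3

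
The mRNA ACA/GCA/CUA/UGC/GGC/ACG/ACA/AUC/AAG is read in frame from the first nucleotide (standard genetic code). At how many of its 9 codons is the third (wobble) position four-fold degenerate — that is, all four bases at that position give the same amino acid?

6

Codon 1 ACA (Thr): third position 4-fold.
Codon 2 GCA (Ala): third position 4-fold.
Codon 3 CUA (Leu): third position 4-fold.
Codon 4 UGC (Cys): third position 2-fold.
Codon 5 GGC (Gly): third position 4-fold.
Codon 6 ACG (Thr): third position 4-fold.
Codon 7 ACA (Thr): third position 4-fold.
Codon 8 AUC (Ile): third position 3-fold.
Codon 9 AAG (Lys): third position 2-fold.
Four-fold degenerate third positions: 6.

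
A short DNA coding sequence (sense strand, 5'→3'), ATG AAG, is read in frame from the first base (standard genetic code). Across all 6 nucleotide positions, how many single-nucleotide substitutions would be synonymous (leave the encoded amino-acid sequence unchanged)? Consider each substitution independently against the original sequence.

Codon 1 (ATG, Met): 0 synonymous substitutions.
Codon 2 (AAG, Lys): 1 synonymous substitution.
Total: 0 + 1 = 1.

1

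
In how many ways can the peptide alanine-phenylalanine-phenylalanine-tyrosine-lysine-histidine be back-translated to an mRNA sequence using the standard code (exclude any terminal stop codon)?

128

Ala: 4 codons.
Phe: 2 codons.
Phe: 2 codons.
Tyr: 2 codons.
Lys: 2 codons.
His: 2 codons.
4 × 2 × 2 × 2 × 2 × 2 = 128.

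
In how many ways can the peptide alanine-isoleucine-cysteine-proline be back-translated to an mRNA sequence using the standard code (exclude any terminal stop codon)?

Ala: 4 codons.
Ile: 3 codons.
Cys: 2 codons.
Pro: 4 codons.
4 × 3 × 2 × 4 = 96.

96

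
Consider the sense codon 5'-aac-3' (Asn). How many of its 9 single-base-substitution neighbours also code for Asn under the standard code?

Position 1: none → 0 synonymous.
Position 2: none → 0 synonymous.
Position 3: AAU → 1 synonymous.
Total: 0 + 0 + 1 = 1.

1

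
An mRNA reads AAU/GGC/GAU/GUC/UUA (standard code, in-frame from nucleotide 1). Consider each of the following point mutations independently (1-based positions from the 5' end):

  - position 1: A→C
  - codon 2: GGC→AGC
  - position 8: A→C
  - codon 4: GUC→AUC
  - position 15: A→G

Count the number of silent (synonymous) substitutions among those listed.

1

Codon 1: AAU (Asn) → CAU (His) — missense.
Codon 2: GGC (Gly) → AGC (Ser) — missense.
Codon 3: GAU (Asp) → GCU (Ala) — missense.
Codon 4: GUC (Val) → AUC (Ile) — missense.
Codon 5: UUA (Leu) → UUG (Leu) — synonymous.
Synonymous: 1 of 5.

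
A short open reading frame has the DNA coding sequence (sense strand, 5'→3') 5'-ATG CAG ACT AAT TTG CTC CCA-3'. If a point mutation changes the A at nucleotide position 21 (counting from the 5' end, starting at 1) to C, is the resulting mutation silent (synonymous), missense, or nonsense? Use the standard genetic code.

silent

Position 21 falls in codon 7: CCA → Pro.
After the substitution the codon is CCC → Pro.
Both encode Pro, so the change is synonymous.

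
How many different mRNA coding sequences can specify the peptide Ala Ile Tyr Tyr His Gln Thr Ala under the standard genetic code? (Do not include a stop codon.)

3072

Ala: 4 codons.
Ile: 3 codons.
Tyr: 2 codons.
Tyr: 2 codons.
His: 2 codons.
Gln: 2 codons.
Thr: 4 codons.
Ala: 4 codons.
4 × 3 × 2 × 2 × 2 × 2 × 4 × 4 = 3072.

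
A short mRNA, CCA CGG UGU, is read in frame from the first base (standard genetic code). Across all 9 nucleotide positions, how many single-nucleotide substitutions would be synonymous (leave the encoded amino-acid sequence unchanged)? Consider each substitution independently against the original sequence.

Codon 1 (CCA, Pro): 3 synonymous substitutions.
Codon 2 (CGG, Arg): 4 synonymous substitutions.
Codon 3 (UGU, Cys): 1 synonymous substitution.
Total: 3 + 4 + 1 = 8.

8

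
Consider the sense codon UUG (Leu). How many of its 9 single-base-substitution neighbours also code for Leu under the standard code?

Position 1: CUG → 1 synonymous.
Position 2: none → 0 synonymous.
Position 3: UUA → 1 synonymous.
Total: 1 + 0 + 1 = 2.

2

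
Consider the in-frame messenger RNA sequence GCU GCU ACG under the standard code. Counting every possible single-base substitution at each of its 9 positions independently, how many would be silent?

Codon 1 (GCU, Ala): 3 synonymous substitutions.
Codon 2 (GCU, Ala): 3 synonymous substitutions.
Codon 3 (ACG, Thr): 3 synonymous substitutions.
Total: 3 + 3 + 3 = 9.

9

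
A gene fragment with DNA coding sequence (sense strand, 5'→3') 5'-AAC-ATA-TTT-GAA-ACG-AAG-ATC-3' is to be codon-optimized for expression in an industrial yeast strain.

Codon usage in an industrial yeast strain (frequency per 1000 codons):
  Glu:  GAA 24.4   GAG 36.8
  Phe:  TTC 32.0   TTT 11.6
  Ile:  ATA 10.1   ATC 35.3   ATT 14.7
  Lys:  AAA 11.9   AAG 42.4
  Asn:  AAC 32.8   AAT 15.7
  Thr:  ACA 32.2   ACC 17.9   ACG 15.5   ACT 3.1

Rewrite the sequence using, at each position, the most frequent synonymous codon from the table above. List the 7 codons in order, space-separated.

AAC ATC TTC GAG ACA AAG ATC

Codon 1 (Asn): best is AAC at 32.8.
Codon 2 (Ile): best is ATC at 35.3.
Codon 3 (Phe): best is TTC at 32.0.
Codon 4 (Glu): best is GAG at 36.8.
Codon 5 (Thr): best is ACA at 32.2.
Codon 6 (Lys): best is AAG at 42.4.
Codon 7 (Ile): best is ATC at 35.3.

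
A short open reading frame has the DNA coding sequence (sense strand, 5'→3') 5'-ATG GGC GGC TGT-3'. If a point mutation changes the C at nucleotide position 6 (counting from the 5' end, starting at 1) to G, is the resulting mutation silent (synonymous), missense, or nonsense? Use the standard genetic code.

Position 6 falls in codon 2: GGC → Gly.
After the substitution the codon is GGG → Gly.
Both encode Gly, so the change is synonymous.

silent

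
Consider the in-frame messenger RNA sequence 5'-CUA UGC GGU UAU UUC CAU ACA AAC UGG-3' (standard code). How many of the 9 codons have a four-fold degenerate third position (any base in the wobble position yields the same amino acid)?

3

Codon 1 CUA (Leu): third position 4-fold.
Codon 2 UGC (Cys): third position 2-fold.
Codon 3 GGU (Gly): third position 4-fold.
Codon 4 UAU (Tyr): third position 2-fold.
Codon 5 UUC (Phe): third position 2-fold.
Codon 6 CAU (His): third position 2-fold.
Codon 7 ACA (Thr): third position 4-fold.
Codon 8 AAC (Asn): third position 2-fold.
Codon 9 UGG (Trp): third position 1-fold.
Four-fold degenerate third positions: 3.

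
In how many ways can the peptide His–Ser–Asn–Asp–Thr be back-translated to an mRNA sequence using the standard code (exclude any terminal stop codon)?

192

His: 2 codons.
Ser: 6 codons.
Asn: 2 codons.
Asp: 2 codons.
Thr: 4 codons.
2 × 6 × 2 × 2 × 4 = 192.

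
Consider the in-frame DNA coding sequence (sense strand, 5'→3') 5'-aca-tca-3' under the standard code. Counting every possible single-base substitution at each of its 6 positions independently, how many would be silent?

Codon 1 (ACA, Thr): 3 synonymous substitutions.
Codon 2 (TCA, Ser): 3 synonymous substitutions.
Total: 3 + 3 = 6.

6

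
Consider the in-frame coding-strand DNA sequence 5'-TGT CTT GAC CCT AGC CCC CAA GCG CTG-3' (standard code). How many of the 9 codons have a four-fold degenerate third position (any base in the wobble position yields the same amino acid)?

Codon 1 TGT (Cys): third position 2-fold.
Codon 2 CTT (Leu): third position 4-fold.
Codon 3 GAC (Asp): third position 2-fold.
Codon 4 CCT (Pro): third position 4-fold.
Codon 5 AGC (Ser): third position 2-fold.
Codon 6 CCC (Pro): third position 4-fold.
Codon 7 CAA (Gln): third position 2-fold.
Codon 8 GCG (Ala): third position 4-fold.
Codon 9 CTG (Leu): third position 4-fold.
Four-fold degenerate third positions: 5.

5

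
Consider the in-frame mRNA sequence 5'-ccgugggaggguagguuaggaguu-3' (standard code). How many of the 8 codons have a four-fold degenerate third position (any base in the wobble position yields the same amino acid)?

4

Codon 1 CCG (Pro): third position 4-fold.
Codon 2 UGG (Trp): third position 1-fold.
Codon 3 GAG (Glu): third position 2-fold.
Codon 4 GGU (Gly): third position 4-fold.
Codon 5 AGG (Arg): third position 2-fold.
Codon 6 UUA (Leu): third position 2-fold.
Codon 7 GGA (Gly): third position 4-fold.
Codon 8 GUU (Val): third position 4-fold.
Four-fold degenerate third positions: 4.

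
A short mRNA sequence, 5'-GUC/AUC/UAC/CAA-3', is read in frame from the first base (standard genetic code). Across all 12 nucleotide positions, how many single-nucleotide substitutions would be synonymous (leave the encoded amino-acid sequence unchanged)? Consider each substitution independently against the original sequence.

7

Codon 1 (GUC, Val): 3 synonymous substitutions.
Codon 2 (AUC, Ile): 2 synonymous substitutions.
Codon 3 (UAC, Tyr): 1 synonymous substitution.
Codon 4 (CAA, Gln): 1 synonymous substitution.
Total: 3 + 2 + 1 + 1 = 7.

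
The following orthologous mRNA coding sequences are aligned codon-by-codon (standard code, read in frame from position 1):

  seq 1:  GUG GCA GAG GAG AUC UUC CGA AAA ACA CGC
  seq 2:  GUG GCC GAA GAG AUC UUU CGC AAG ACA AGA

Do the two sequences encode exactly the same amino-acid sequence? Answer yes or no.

Codon 1: GUG Val / GUG Val — identical.
Codon 2: GCA Ala / GCC Ala — synonymous.
Codon 3: GAG Glu / GAA Glu — synonymous.
Codon 4: GAG Glu / GAG Glu — identical.
Codon 5: AUC Ile / AUC Ile — identical.
Codon 6: UUC Phe / UUU Phe — synonymous.
Codon 7: CGA Arg / CGC Arg — synonymous.
Codon 8: AAA Lys / AAG Lys — synonymous.
Codon 9: ACA Thr / ACA Thr — identical.
Codon 10: CGC Arg / AGA Arg — synonymous.
Nonsynonymous differences: 0 → same protein.

yes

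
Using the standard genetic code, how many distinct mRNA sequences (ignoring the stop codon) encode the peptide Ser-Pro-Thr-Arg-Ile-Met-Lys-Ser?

20736

Ser: 6 codons.
Pro: 4 codons.
Thr: 4 codons.
Arg: 6 codons.
Ile: 3 codons.
Met: 1 codon.
Lys: 2 codons.
Ser: 6 codons.
6 × 4 × 4 × 6 × 3 × 1 × 2 × 6 = 20736.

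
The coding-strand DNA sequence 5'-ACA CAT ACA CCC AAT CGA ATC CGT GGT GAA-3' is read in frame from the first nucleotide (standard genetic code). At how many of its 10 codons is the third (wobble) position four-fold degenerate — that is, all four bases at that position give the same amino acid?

6

Codon 1 ACA (Thr): third position 4-fold.
Codon 2 CAT (His): third position 2-fold.
Codon 3 ACA (Thr): third position 4-fold.
Codon 4 CCC (Pro): third position 4-fold.
Codon 5 AAT (Asn): third position 2-fold.
Codon 6 CGA (Arg): third position 4-fold.
Codon 7 ATC (Ile): third position 3-fold.
Codon 8 CGT (Arg): third position 4-fold.
Codon 9 GGT (Gly): third position 4-fold.
Codon 10 GAA (Glu): third position 2-fold.
Four-fold degenerate third positions: 6.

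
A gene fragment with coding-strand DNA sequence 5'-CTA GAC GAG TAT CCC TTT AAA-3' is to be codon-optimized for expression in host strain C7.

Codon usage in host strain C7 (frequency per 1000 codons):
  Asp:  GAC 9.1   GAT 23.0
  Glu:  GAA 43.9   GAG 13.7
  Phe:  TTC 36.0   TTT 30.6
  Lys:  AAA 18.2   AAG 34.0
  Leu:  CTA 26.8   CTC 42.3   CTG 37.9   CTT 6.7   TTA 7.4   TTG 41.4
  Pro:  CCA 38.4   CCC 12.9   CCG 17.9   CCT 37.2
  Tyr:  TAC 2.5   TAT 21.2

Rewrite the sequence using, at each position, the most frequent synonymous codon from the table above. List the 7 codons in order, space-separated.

Codon 1 (Leu): best is CTC at 42.3.
Codon 2 (Asp): best is GAT at 23.0.
Codon 3 (Glu): best is GAA at 43.9.
Codon 4 (Tyr): best is TAT at 21.2.
Codon 5 (Pro): best is CCA at 38.4.
Codon 6 (Phe): best is TTC at 36.0.
Codon 7 (Lys): best is AAG at 34.0.

CTC GAT GAA TAT CCA TTC AAG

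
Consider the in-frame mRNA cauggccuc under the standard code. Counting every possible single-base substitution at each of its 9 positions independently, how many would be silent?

Codon 1 (CAU, His): 1 synonymous substitution.
Codon 2 (GGC, Gly): 3 synonymous substitutions.
Codon 3 (CUC, Leu): 3 synonymous substitutions.
Total: 1 + 3 + 3 = 7.

7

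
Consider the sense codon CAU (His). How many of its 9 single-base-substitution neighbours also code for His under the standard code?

Position 1: none → 0 synonymous.
Position 2: none → 0 synonymous.
Position 3: CAC → 1 synonymous.
Total: 0 + 0 + 1 = 1.

1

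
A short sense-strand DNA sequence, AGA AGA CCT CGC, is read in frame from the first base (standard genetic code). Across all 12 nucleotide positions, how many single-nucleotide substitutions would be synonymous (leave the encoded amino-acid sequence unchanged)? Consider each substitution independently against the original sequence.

10

Codon 1 (AGA, Arg): 2 synonymous substitutions.
Codon 2 (AGA, Arg): 2 synonymous substitutions.
Codon 3 (CCT, Pro): 3 synonymous substitutions.
Codon 4 (CGC, Arg): 3 synonymous substitutions.
Total: 2 + 2 + 3 + 3 = 10.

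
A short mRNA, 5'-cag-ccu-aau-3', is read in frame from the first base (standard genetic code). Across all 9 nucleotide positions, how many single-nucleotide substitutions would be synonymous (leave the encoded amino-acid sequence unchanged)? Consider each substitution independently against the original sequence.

Codon 1 (CAG, Gln): 1 synonymous substitution.
Codon 2 (CCU, Pro): 3 synonymous substitutions.
Codon 3 (AAU, Asn): 1 synonymous substitution.
Total: 1 + 3 + 1 = 5.

5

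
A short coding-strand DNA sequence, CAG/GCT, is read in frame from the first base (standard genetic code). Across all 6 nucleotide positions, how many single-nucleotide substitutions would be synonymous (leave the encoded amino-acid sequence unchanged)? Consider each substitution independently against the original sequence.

Codon 1 (CAG, Gln): 1 synonymous substitution.
Codon 2 (GCT, Ala): 3 synonymous substitutions.
Total: 1 + 3 = 4.

4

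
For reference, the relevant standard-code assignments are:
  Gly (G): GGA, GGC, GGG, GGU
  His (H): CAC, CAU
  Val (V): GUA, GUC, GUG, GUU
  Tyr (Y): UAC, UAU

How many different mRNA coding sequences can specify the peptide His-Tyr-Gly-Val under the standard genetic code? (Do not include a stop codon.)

His: 2 codons.
Tyr: 2 codons.
Gly: 4 codons.
Val: 4 codons.
2 × 2 × 4 × 4 = 64.

64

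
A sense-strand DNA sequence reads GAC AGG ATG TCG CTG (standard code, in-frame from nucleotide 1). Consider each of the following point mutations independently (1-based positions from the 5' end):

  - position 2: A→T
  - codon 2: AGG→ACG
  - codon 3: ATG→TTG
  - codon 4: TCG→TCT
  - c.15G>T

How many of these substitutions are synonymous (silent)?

2

Codon 1: GAC (Asp) → GTC (Val) — missense.
Codon 2: AGG (Arg) → ACG (Thr) — missense.
Codon 3: ATG (Met) → TTG (Leu) — missense.
Codon 4: TCG (Ser) → TCT (Ser) — synonymous.
Codon 5: CTG (Leu) → CTT (Leu) — synonymous.
Synonymous: 2 of 5.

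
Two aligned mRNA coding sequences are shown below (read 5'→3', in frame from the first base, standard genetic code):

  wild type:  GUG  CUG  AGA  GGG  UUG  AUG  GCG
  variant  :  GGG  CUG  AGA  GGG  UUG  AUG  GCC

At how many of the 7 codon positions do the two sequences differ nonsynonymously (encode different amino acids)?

Codon 1: GUG Val / GGG Gly — nonsynonymous.
Codon 2: CUG Leu / CUG Leu — identical.
Codon 3: AGA Arg / AGA Arg — identical.
Codon 4: GGG Gly / GGG Gly — identical.
Codon 5: UUG Leu / UUG Leu — identical.
Codon 6: AUG Met / AUG Met — identical.
Codon 7: GCG Ala / GCC Ala — synonymous.
Nonsynonymous differences: 1.

1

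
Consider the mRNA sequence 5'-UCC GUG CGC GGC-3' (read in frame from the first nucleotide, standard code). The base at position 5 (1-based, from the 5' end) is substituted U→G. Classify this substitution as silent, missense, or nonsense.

missense

Position 5 falls in codon 2: GUG → Val.
After the substitution the codon is GGG → Gly.
Val ≠ Gly, so this is a missense mutation.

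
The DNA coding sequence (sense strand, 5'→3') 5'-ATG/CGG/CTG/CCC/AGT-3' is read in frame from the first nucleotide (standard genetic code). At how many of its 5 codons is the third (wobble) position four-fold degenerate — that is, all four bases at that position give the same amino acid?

Codon 1 ATG (Met): third position 1-fold.
Codon 2 CGG (Arg): third position 4-fold.
Codon 3 CTG (Leu): third position 4-fold.
Codon 4 CCC (Pro): third position 4-fold.
Codon 5 AGT (Ser): third position 2-fold.
Four-fold degenerate third positions: 3.

3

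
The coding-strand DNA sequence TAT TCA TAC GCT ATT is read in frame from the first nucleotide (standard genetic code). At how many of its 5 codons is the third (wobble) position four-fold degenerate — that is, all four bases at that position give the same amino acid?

Codon 1 TAT (Tyr): third position 2-fold.
Codon 2 TCA (Ser): third position 4-fold.
Codon 3 TAC (Tyr): third position 2-fold.
Codon 4 GCT (Ala): third position 4-fold.
Codon 5 ATT (Ile): third position 3-fold.
Four-fold degenerate third positions: 2.

2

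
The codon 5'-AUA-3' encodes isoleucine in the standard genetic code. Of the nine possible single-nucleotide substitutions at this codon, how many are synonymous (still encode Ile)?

2

Position 1: none → 0 synonymous.
Position 2: none → 0 synonymous.
Position 3: AUU, AUC → 2 synonymous.
Total: 0 + 0 + 2 = 2.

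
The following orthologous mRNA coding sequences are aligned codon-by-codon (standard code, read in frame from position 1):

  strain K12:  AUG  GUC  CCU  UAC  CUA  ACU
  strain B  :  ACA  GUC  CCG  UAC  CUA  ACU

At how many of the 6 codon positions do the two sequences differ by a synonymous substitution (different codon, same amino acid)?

Codon 1: AUG Met / ACA Thr — nonsynonymous.
Codon 2: GUC Val / GUC Val — identical.
Codon 3: CCU Pro / CCG Pro — synonymous.
Codon 4: UAC Tyr / UAC Tyr — identical.
Codon 5: CUA Leu / CUA Leu — identical.
Codon 6: ACU Thr / ACU Thr — identical.
Synonymous differences: 1.

1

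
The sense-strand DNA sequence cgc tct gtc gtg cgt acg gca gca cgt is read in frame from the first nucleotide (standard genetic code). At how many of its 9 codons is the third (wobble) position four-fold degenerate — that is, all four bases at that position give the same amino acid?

Codon 1 CGC (Arg): third position 4-fold.
Codon 2 TCT (Ser): third position 4-fold.
Codon 3 GTC (Val): third position 4-fold.
Codon 4 GTG (Val): third position 4-fold.
Codon 5 CGT (Arg): third position 4-fold.
Codon 6 ACG (Thr): third position 4-fold.
Codon 7 GCA (Ala): third position 4-fold.
Codon 8 GCA (Ala): third position 4-fold.
Codon 9 CGT (Arg): third position 4-fold.
Four-fold degenerate third positions: 9.

9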